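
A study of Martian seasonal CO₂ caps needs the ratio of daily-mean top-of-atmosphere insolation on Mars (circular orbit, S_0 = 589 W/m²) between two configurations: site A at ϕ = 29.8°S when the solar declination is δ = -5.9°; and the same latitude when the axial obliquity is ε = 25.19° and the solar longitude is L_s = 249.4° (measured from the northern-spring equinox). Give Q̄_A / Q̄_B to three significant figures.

— Configuration A (ϕ=-29.8°):
cos h₀ = −tan(-29.8°) tan(-5.900°) = -0.0592, h₀ = 1.6300 rad.
Bracket: h₀ sin ϕ sin δ + cos ϕ cos δ sin h₀ = 1.6300×-0.49697×-0.10279 + 0.86777×0.99470×0.99825 = 0.083266 + 0.861660 = 0.944926.
Q̄ = (S_0/π) × [bracket] = (589/π) × 0.944926 = 177.16 W/m².
— Configuration B (ϕ=-29.8°):
Solar declination: sin δ = sin ε · sin L_s = sin 25.19° × sin 249.4° = -0.39841, so δ = -23.479°.
cos h₀ = −tan(-29.8°) tan(-23.479°) = -0.2488, h₀ = 1.8222 rad.
Bracket: h₀ sin ϕ sin δ + cos ϕ cos δ sin h₀ = 1.8222×-0.49697×-0.39841 + 0.86777×0.91721×0.96856 = 0.360792 + 0.770903 = 1.131695.
Q̄ = (S_0/π) × [bracket] = (589/π) × 1.131695 = 212.18 W/m².
Ratio Q̄_A / Q̄_B = 177.16 / 212.18 = 0.8350.

Q̄_A / Q̄_B ≈ 0.835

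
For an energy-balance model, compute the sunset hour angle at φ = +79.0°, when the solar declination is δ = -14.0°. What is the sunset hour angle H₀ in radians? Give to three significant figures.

H₀ = 0.00 rad

cos H₀ = −tan φ · tan δ = 1.2827 ≥ 1, so the Sun never rises (polar night) and H₀ = 0.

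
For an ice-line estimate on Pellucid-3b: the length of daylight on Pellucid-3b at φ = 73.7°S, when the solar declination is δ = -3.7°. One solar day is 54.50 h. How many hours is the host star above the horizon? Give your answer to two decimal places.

31.12 h

cos H₀ = −tan φ · tan δ = −tan(-73.7°) × tan(-3.700°) = -0.2211, so H₀ = 1.7938 rad = 102.78°.
Daylight = 2H₀/(2π) × 54.50 h = (1.7938/π) × 54.50 = 31.12 h.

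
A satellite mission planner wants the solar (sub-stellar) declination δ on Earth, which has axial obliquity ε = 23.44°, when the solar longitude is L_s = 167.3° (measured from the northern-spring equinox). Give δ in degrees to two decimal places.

sin δ = sin ε · sin L_s = sin 23.44° × sin 167.3° = 0.087452.
δ = arcsin(0.087452) = +5.02°.

δ = +5.02°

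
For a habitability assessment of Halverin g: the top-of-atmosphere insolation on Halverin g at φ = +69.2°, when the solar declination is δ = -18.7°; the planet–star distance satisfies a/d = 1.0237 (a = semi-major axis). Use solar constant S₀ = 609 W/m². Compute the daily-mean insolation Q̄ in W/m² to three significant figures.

cos H₀ = −tan(+69.2°) tan(-18.700°) = 0.8911, H₀ = 0.4711 rad.
Bracket: H₀ sin φ sin δ + cos φ cos δ sin H₀ = 0.4711×0.93483×-0.32061 + 0.35511×0.94721×0.45389 = -0.141196 + 0.152672 = 0.011476.
Inverse-square distance factor (a/d)² = 1.0237² = 1.047962.
Q̄ = (S₀/π) × 1.047962 × [bracket] = (609/π) × 1.047962 × 0.011476 = 2.331 W/m².

Q̄ ≈ 2.33 W/m²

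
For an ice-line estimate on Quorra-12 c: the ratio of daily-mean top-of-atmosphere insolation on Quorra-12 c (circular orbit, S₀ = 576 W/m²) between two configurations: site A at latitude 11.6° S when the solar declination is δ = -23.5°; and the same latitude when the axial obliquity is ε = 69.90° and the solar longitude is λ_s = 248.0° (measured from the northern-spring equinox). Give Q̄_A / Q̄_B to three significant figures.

— Configuration A (φ=-11.6°):
cos H₀ = −tan(-11.6°) tan(-23.500°) = -0.0893, H₀ = 1.6602 rad.
Bracket: H₀ sin φ sin δ + cos φ cos δ sin H₀ = 1.6602×-0.20108×-0.39875 + 0.97958×0.91706×0.99601 = 0.133116 + 0.894749 = 1.027865.
Q̄ = (S₀/π) × [bracket] = (576/π) × 1.027865 = 188.46 W/m².
— Configuration B (φ=-11.6°):
Solar declination: sin δ = sin ε · sin λ_s = sin 69.90° × sin 248.0° = -0.87071, so δ = -60.542°.
cos H₀ = −tan(-11.6°) tan(-60.542°) = -0.3634, H₀ = 1.9427 rad.
Bracket: H₀ sin φ sin δ + cos φ cos δ sin H₀ = 1.9427×-0.20108×-0.87071 + 0.97958×0.49179×0.93162 = 0.340133 + 0.448806 = 0.788939.
Q̄ = (S₀/π) × [bracket] = (576/π) × 0.788939 = 144.65 W/m².
Ratio Q̄_A / Q̄_B = 188.46 / 144.65 = 1.303.

Q̄_A / Q̄_B ≈ 1.30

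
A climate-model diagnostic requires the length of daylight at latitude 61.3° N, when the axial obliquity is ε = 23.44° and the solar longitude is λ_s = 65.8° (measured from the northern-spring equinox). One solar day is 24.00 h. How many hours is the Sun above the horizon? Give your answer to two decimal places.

18.04 h

Solar declination: sin δ = sin ε · sin λ_s = sin 23.44° × sin 65.8° = 0.36283, so δ = +21.274°.
cos H₀ = −tan φ · tan δ = −tan(+61.3°) × tan(+21.274°) = -0.7112, so H₀ = 2.3620 rad = 135.33°.
Daylight = 2H₀/(2π) × 24.00 h = (2.3620/π) × 24.00 = 18.04 h.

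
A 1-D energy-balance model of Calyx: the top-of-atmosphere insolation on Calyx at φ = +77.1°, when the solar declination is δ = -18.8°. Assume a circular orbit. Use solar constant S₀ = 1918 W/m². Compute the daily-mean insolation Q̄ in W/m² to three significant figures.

Q̄ ≈ 0.00 W/m²

cos H₀ = −tan(+77.1°) tan(-18.800°) = 1.4864 ≥ 1 ⇒ polar night, H₀ = 0 and Q̄ = 0.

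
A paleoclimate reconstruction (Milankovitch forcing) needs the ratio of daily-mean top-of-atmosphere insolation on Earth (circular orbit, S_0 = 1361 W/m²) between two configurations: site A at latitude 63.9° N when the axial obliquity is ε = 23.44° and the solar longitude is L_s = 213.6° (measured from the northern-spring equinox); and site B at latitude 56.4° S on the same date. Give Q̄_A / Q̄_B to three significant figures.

— Configuration A (ϕ=+63.9°):
Solar declination: sin δ = sin ε · sin L_s = sin 23.44° × sin 213.6° = -0.22013, so δ = -12.717°.
cos h₀ = −tan(+63.9°) tan(-12.717°) = 0.4606, h₀ = 1.0921 rad.
Bracket: h₀ sin ϕ sin δ + cos ϕ cos δ sin h₀ = 1.0921×0.89803×-0.22013 + 0.43994×0.97547×0.88758 = -0.215890 + 0.380903 = 0.165013.
Q̄ = (S_0/π) × [bracket] = (1361/π) × 0.165013 = 71.487 W/m².
— Configuration B (ϕ=-56.4°):
cos h₀ = −tan(-56.4°) tan(-12.717°) = -0.3397, h₀ = 1.9173 rad.
Bracket: h₀ sin ϕ sin δ + cos ϕ cos δ sin h₀ = 1.9173×-0.83292×-0.22013 + 0.55339×0.97547×0.94055 = 0.351538 + 0.507723 = 0.859261.
Q̄ = (S_0/π) × [bracket] = (1361/π) × 0.859261 = 372.25 W/m².
Ratio Q̄_A / Q̄_B = 71.487 / 372.25 = 0.1920.

Q̄_A / Q̄_B ≈ 0.192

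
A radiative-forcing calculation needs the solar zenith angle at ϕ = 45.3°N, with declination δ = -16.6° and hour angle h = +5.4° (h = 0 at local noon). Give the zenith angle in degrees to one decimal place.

cos θ_z = sin ϕ sin δ + cos ϕ cos δ cos h = -0.203067 + 0.671087 = 0.468020.
θ_z = arccos(0.468020) = 62.1°.

θ_z = 62.1°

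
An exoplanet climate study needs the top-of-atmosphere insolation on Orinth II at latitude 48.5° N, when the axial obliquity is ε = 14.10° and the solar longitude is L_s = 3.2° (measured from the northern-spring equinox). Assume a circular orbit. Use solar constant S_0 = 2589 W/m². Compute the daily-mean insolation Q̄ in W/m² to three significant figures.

Q̄ ≈ 559 W/m²

Solar declination: sin δ = sin ε · sin L_s = sin 14.10° × sin 3.2° = 0.01360, so δ = +0.779°.
cos h₀ = −tan(+48.5°) tan(+0.779°) = -0.0154, h₀ = 1.5862 rad.
Bracket: h₀ sin ϕ sin δ + cos ϕ cos δ sin h₀ = 1.5862×0.74896×0.01360 + 0.66262×0.99991×0.99988 = 0.016157 + 0.662481 = 0.678638.
Q̄ = (S_0/π) × [bracket] = (2589/π) × 0.678638 = 559.3 W/m².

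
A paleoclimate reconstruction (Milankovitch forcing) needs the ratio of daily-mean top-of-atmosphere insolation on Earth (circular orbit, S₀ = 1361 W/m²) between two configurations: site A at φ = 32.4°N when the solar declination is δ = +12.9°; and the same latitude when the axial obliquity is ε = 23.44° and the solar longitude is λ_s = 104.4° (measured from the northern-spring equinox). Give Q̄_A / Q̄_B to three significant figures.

— Configuration A (φ=+32.4°):
cos H₀ = −tan(+32.4°) tan(+12.900°) = -0.1453, H₀ = 1.7167 rad.
Bracket: H₀ sin φ sin δ + cos φ cos δ sin H₀ = 1.7167×0.53583×0.22325 + 0.84433×0.97476×0.98938 = 0.205359 + 0.814279 = 1.019638.
Q̄ = (S₀/π) × [bracket] = (1361/π) × 1.019638 = 441.73 W/m².
— Configuration B (φ=+32.4°):
Solar declination: sin δ = sin ε · sin λ_s = sin 23.44° × sin 104.4° = 0.38529, so δ = +22.662°.
cos H₀ = −tan(+32.4°) tan(+22.662°) = -0.2650, H₀ = 1.8390 rad.
Bracket: H₀ sin φ sin δ + cos φ cos δ sin H₀ = 1.8390×0.53583×0.38529 + 0.84433×0.92280×0.96426 = 0.379661 + 0.751301 = 1.130962.
Q̄ = (S₀/π) × [bracket] = (1361/π) × 1.130962 = 489.96 W/m².
Ratio Q̄_A / Q̄_B = 441.73 / 489.96 = 0.9016.

Q̄_A / Q̄_B ≈ 0.902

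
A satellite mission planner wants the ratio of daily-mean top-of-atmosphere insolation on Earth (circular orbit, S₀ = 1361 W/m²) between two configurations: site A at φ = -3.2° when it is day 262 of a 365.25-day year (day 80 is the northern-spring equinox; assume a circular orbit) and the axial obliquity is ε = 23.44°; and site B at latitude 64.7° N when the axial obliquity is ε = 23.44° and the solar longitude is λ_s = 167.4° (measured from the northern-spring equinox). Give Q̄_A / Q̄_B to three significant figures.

Q̄_A / Q̄_B ≈ 1.79

— Configuration A (φ=-3.2°):
Solar longitude: λ_s = 360° × (262 − 80)/365.25 = 179.384°.
sin δ = sin 23.44° × sin 179.384° = 0.00428, so δ = +0.245°.
cos H₀ = −tan(-3.2°) tan(+0.245°) = 0.0002, H₀ = 1.5706 rad.
Bracket: H₀ sin φ sin δ + cos φ cos δ sin H₀ = 1.5706×-0.05582×0.00428 + 0.99844×0.99999×1.00000 = -0.000375 + 0.998430 = 0.998055.
Q̄ = (S₀/π) × [bracket] = (1361/π) × 0.998055 = 432.38 W/m².
— Configuration B (φ=+64.7°):
Solar declination: sin δ = sin ε · sin λ_s = sin 23.44° × sin 167.4° = 0.08677, so δ = +4.978°.
cos H₀ = −tan(+64.7°) tan(+4.978°) = -0.1843, H₀ = 1.7561 rad.
Bracket: H₀ sin φ sin δ + cos φ cos δ sin H₀ = 1.7561×0.90408×0.08677 + 0.42736×0.99623×0.98288 = 0.137761 + 0.418460 = 0.556221.
Q̄ = (S₀/π) × [bracket] = (1361/π) × 0.556221 = 240.97 W/m².
Ratio Q̄_A / Q̄_B = 432.38 / 240.97 = 1.794.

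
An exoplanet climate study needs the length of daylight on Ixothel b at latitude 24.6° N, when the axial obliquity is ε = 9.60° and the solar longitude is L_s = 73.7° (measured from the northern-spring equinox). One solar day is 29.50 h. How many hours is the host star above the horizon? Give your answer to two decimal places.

Solar declination: sin δ = sin ε · sin L_s = sin 9.60° × sin 73.7° = 0.16007, so δ = +9.211°.
cos h₀ = −tan ϕ · tan δ = −tan(+24.6°) × tan(+9.211°) = -0.0742, so h₀ = 1.6451 rad = 94.26°.
Daylight = 2h₀/(2π) × 29.50 h = (1.6451/π) × 29.50 = 15.45 h.

15.45 h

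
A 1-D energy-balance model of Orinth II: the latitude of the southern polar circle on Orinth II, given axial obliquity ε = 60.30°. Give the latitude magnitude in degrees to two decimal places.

29.70°

The polar circle is the lowest latitude that experiences at least one full rotation of continuous darkness at the northern-summer solstice; it lies at |φ| = 90° − ε = 90° − 60.30° = 29.70°.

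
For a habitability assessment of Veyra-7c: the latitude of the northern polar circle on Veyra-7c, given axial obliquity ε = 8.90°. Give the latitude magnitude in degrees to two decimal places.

81.10°

The polar circle is the lowest latitude that experiences at least one full rotation of continuous daylight at the northern-summer solstice; it lies at |ϕ| = 90° − ε = 90° − 8.90° = 81.10°.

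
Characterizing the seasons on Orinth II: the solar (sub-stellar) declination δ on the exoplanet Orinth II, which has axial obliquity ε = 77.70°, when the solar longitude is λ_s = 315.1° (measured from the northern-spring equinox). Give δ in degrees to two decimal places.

sin δ = sin ε · sin λ_s = sin 77.70° × sin 315.1° = -0.689669.
δ = arcsin(-0.689669) = -43.60°.

δ = -43.60°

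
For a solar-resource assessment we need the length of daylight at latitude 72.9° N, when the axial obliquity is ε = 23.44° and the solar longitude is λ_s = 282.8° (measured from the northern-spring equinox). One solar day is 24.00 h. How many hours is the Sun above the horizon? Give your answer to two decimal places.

0.00 h

Solar declination: sin δ = sin ε · sin λ_s = sin 23.44° × sin 282.8° = -0.38790, so δ = -22.824°.
cos H₀ = −tan φ · tan δ = 1.3680 ≥ 1, so the Sun never rises (polar night) and H₀ = 0.
Daylight = 2H₀/(2π) × 24.00 h = (0.0000/π) × 24.00 = 0.00 h.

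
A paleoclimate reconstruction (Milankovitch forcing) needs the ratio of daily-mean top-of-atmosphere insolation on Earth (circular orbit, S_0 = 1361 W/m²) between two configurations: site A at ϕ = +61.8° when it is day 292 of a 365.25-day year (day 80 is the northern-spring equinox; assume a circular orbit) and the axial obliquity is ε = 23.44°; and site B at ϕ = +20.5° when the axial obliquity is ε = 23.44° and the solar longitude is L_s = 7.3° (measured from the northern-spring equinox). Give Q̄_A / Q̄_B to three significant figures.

— Configuration A (ϕ=+61.8°):
Solar longitude: L_s = 360° × (292 − 80)/365.25 = 208.953°.
sin δ = sin 23.44° × sin 208.953° = -0.19256, so δ = -11.103°.
cos h₀ = −tan(+61.8°) tan(-11.103°) = 0.3660, h₀ = 1.1961 rad.
Bracket: h₀ sin ϕ sin δ + cos ϕ cos δ sin h₀ = 1.1961×0.88130×-0.19256 + 0.47255×0.98128×0.93062 = -0.202982 + 0.431532 = 0.228550.
Q̄ = (S_0/π) × [bracket] = (1361/π) × 0.228550 = 99.012 W/m².
— Configuration B (ϕ=+20.5°):
Solar declination: sin δ = sin ε · sin L_s = sin 23.44° × sin 7.3° = 0.05054, so δ = +2.897°.
cos h₀ = −tan(+20.5°) tan(+2.897°) = -0.0189, h₀ = 1.5897 rad.
Bracket: h₀ sin ϕ sin δ + cos ϕ cos δ sin h₀ = 1.5897×0.35021×0.05054 + 0.93667×0.99872×0.99982 = 0.028137 + 0.935303 = 0.963440.
Q̄ = (S_0/π) × [bracket] = (1361/π) × 0.963440 = 417.38 W/m².
Ratio Q̄_A / Q̄_B = 99.012 / 417.38 = 0.2372.

Q̄_A / Q̄_B ≈ 0.237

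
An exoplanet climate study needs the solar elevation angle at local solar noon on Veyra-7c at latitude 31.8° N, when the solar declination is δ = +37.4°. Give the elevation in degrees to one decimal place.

At local noon the hour angle is zero, so the zenith angle equals |ϕ − δ| = |+31.8° − (+37.400°)| = 5.600°.
Elevation = 90° − 5.600° = 84.4°.

84.4°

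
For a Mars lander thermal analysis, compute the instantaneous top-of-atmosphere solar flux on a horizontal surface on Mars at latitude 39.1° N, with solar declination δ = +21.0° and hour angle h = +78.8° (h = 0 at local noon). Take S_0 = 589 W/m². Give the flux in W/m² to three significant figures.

cos θ_z = sin ϕ sin δ + cos ϕ cos δ cos h = 0.226014 + 0.140723 = 0.366737.
Flux = S_0 · cos θ_z = 589 × 0.366737 = 216.0 W/m².

216 W/m²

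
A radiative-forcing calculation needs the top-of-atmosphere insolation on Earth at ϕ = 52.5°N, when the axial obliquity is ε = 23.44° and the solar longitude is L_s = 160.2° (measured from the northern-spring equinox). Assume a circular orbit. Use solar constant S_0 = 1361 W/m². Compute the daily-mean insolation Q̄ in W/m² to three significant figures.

Solar declination: sin δ = sin ε · sin L_s = sin 23.44° × sin 160.2° = 0.13475, so δ = +7.744°.
cos h₀ = −tan(+52.5°) tan(+7.744°) = -0.1772, h₀ = 1.7490 rad.
Bracket: h₀ sin ϕ sin δ + cos ϕ cos δ sin h₀ = 1.7490×0.79335×0.13475 + 0.60876×0.99088×0.98417 = 0.186975 + 0.593659 = 0.780634.
Q̄ = (S_0/π) × [bracket] = (1361/π) × 0.780634 = 338.2 W/m².

Q̄ ≈ 338 W/m²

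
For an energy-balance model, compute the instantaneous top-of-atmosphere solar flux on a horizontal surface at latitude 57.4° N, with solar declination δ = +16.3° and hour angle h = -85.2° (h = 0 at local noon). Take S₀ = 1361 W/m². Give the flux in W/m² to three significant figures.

381 W/m²

cos θ_z = sin φ sin δ + cos φ cos δ cos h = 0.236448 + 0.043271 = 0.279719.
Flux = S₀ · cos θ_z = 1361 × 0.279719 = 380.7 W/m².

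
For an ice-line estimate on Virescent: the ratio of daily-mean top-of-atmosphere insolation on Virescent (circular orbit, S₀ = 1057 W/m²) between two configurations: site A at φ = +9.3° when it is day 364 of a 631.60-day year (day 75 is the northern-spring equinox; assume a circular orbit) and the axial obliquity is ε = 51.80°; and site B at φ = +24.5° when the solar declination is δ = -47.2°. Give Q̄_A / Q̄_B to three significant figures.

— Configuration A (φ=+9.3°):
Solar longitude: λ_s = 360° × (364 − 75)/631.60 = 164.725°.
sin δ = sin 51.80° × sin 164.725° = 0.20704, so δ = +11.949°.
cos H₀ = −tan(+9.3°) tan(+11.949°) = -0.0347, H₀ = 1.6055 rad.
Bracket: H₀ sin φ sin δ + cos φ cos δ sin H₀ = 1.6055×0.16160×0.20704 + 0.98686×0.97833×0.99940 = 0.053716 + 0.964895 = 1.018611.
Q̄ = (S₀/π) × [bracket] = (1057/π) × 1.018611 = 342.72 W/m².
— Configuration B (φ=+24.5°):
cos H₀ = −tan(+24.5°) tan(-47.200°) = 0.4921, H₀ = 1.0563 rad.
Bracket: H₀ sin φ sin δ + cos φ cos δ sin H₀ = 1.0563×0.41469×-0.73373 + 0.90996×0.67944×0.87052 = -0.321401 + 0.538211 = 0.216810.
Q̄ = (S₀/π) × [bracket] = (1057/π) × 0.216810 = 72.946 W/m².
Ratio Q̄_A / Q̄_B = 342.72 / 72.946 = 4.698.

Q̄_A / Q̄_B ≈ 4.70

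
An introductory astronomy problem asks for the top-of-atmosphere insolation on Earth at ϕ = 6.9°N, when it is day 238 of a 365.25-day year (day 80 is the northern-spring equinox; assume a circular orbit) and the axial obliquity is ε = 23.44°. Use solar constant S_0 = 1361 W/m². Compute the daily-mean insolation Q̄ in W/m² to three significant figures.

Q̄ ≈ 438 W/m²

Solar longitude: L_s = 360° × (238 − 80)/365.25 = 155.729°.
sin δ = sin 23.44° × sin 155.729° = 0.16351, so δ = +9.411°.
cos h₀ = −tan(+6.9°) tan(+9.411°) = -0.0201, h₀ = 1.5909 rad.
Bracket: h₀ sin ϕ sin δ + cos ϕ cos δ sin h₀ = 1.5909×0.12014×0.16351 + 0.99276×0.98654×0.99980 = 0.031252 + 0.979202 = 1.010454.
Q̄ = (S_0/π) × [bracket] = (1361/π) × 1.010454 = 437.7 W/m².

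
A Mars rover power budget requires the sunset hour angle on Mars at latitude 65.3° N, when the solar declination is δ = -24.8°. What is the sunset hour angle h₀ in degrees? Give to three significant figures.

h₀ = 0.00°

cos h₀ = −tan ϕ · tan δ = 1.0046 ≥ 1, so the Sun never rises (polar night) and h₀ = 0.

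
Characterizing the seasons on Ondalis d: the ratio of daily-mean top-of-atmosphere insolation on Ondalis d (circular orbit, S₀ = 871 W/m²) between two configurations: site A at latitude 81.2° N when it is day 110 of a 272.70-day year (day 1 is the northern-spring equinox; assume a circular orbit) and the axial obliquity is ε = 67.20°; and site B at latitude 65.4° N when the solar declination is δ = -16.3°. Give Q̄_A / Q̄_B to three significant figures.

— Configuration A (φ=+81.2°):
Solar longitude: λ_s = 360° × (110 − 1)/272.70 = 143.894°.
sin δ = sin 67.20° × sin 143.894° = 0.54323, so δ = +32.904°.
cos H₀ = −tan(+81.2°) tan(+32.904°) = -4.1795 ≤ −1 ⇒ polar day, H₀ = π.
Bracket: H₀ sin φ sin δ + cos φ cos δ sin H₀ = 3.1416×0.98823×0.54323 + 0.15299×0.83958×0.00000 = 1.686525 + 0.000000 = 1.686525.
Q̄ = (S₀/π) × [bracket] = (871/π) × 1.686525 = 467.59 W/m².
— Configuration B (φ=+65.4°):
cos H₀ = −tan(+65.4°) tan(-16.300°) = 0.6387, H₀ = 0.8780 rad.
Bracket: H₀ sin φ sin δ + cos φ cos δ sin H₀ = 0.8780×0.90924×-0.28067 + 0.41628×0.95981×0.76945 = -0.224062 + 0.307434 = 0.083372.
Q̄ = (S₀/π) × [bracket] = (871/π) × 0.083372 = 23.115 W/m².
Ratio Q̄_A / Q̄_B = 467.59 / 23.115 = 20.23.

Q̄_A / Q̄_B ≈ 20.2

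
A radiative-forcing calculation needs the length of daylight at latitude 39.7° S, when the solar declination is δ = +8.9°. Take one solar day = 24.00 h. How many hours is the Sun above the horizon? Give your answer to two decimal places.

cos H₀ = −tan φ · tan δ = −tan(-39.7°) × tan(+8.900°) = 0.1300, so H₀ = 1.4404 rad = 82.53°.
Daylight = 2H₀/(2π) × 24.00 h = (1.4404/π) × 24.00 = 11.00 h.

11.00 h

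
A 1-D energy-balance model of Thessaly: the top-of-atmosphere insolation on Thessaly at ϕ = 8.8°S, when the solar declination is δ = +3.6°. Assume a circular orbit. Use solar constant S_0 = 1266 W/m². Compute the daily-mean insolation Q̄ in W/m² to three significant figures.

Q̄ ≈ 391 W/m²

cos h₀ = −tan(-8.8°) tan(+3.600°) = 0.0097, h₀ = 1.5611 rad.
Bracket: h₀ sin ϕ sin δ + cos ϕ cos δ sin h₀ = 1.5611×-0.15299×0.06279 + 0.98823×0.99803×0.99995 = -0.014996 + 0.986234 = 0.971238.
Q̄ = (S_0/π) × [bracket] = (1266/π) × 0.971238 = 391.4 W/m².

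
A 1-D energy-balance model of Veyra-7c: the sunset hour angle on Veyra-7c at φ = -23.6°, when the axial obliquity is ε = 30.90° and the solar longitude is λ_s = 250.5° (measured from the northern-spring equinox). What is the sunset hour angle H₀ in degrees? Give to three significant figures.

H₀ = 104°

Solar declination: sin δ = sin ε · sin λ_s = sin 30.90° × sin 250.5° = -0.48409, so δ = -28.953°.
cos H₀ = −tan φ · tan δ = −tan(-23.6°) × tan(-28.953°) = -0.2417, so H₀ = 1.8149 rad = 103.99°.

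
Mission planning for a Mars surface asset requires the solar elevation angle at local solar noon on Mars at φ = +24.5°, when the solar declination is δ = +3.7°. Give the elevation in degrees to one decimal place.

At local noon the hour angle is zero, so the zenith angle equals |φ − δ| = |+24.5° − (+3.700°)| = 20.800°.
Elevation = 90° − 20.800° = 69.2°.

69.2°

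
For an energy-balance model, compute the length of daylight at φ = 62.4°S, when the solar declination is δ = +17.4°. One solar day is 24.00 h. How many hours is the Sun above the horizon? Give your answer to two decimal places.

7.09 h

cos H₀ = −tan φ · tan δ = −tan(-62.4°) × tan(+17.400°) = 0.5994, so H₀ = 0.9280 rad = 53.17°.
Daylight = 2H₀/(2π) × 24.00 h = (0.9280/π) × 24.00 = 7.09 h.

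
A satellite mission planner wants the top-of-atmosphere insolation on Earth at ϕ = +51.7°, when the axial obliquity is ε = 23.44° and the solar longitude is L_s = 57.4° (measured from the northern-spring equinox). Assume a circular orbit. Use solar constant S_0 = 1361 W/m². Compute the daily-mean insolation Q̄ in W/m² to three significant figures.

Solar declination: sin δ = sin ε · sin L_s = sin 23.44° × sin 57.4° = 0.33512, so δ = +19.580°.
cos h₀ = −tan(+51.7°) tan(+19.580°) = -0.4504, h₀ = 2.0380 rad.
Bracket: h₀ sin ϕ sin δ + cos ϕ cos δ sin h₀ = 2.0380×0.78478×0.33512 + 0.61978×0.94218×0.89284 = 0.535985 + 0.521369 = 1.057354.
Q̄ = (S_0/π) × [bracket] = (1361/π) × 1.057354 = 458.1 W/m².

Q̄ ≈ 458 W/m²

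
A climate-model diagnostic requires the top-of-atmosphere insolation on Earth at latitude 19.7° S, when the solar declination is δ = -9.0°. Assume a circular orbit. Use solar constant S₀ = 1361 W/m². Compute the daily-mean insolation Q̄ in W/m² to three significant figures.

cos H₀ = −tan(-19.7°) tan(-9.000°) = -0.0567, H₀ = 1.6275 rad.
Bracket: H₀ sin φ sin δ + cos φ cos δ sin H₀ = 1.6275×-0.33710×-0.15643 + 0.94147×0.98769×0.99839 = 0.085822 + 0.928383 = 1.014205.
Q̄ = (S₀/π) × [bracket] = (1361/π) × 1.014205 = 439.4 W/m².

Q̄ ≈ 439 W/m²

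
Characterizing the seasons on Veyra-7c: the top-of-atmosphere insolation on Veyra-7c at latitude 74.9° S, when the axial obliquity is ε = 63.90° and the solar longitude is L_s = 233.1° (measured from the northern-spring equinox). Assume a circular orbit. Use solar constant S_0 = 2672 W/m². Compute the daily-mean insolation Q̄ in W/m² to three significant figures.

Solar declination: sin δ = sin ε · sin L_s = sin 63.90° × sin 233.1° = -0.71814, so δ = -45.901°.
cos h₀ = −tan(-74.9°) tan(-45.901°) = -3.8246 ≤ −1 ⇒ polar day, h₀ = π.
Bracket: h₀ sin ϕ sin δ + cos ϕ cos δ sin h₀ = 3.1416×-0.96547×-0.71814 + 0.26050×0.69590×0.00000 = 2.178205 + 0.000000 = 2.178205.
Q̄ = (S_0/π) × [bracket] = (2672/π) × 2.178205 = 1853 W/m².

Q̄ ≈ 1.85e+03 W/m²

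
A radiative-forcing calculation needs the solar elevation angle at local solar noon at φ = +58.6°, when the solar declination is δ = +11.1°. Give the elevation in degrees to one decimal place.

42.5°

At local noon the hour angle is zero, so the zenith angle equals |φ − δ| = |+58.6° − (+11.100°)| = 47.500°.
Elevation = 90° − 47.500° = 42.5°.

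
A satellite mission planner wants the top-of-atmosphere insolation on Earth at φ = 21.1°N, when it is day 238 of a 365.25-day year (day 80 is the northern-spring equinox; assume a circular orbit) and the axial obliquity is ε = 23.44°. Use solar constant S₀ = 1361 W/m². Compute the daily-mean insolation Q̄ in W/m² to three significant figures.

Q̄ ≈ 440 W/m²

Solar longitude: λ_s = 360° × (238 − 80)/365.25 = 155.729°.
sin δ = sin 23.44° × sin 155.729° = 0.16351, so δ = +9.411°.
cos H₀ = −tan(+21.1°) tan(+9.411°) = -0.0640, H₀ = 1.6348 rad.
Bracket: H₀ sin φ sin δ + cos φ cos δ sin H₀ = 1.6348×0.36000×0.16351 + 0.93295×0.98654×0.99795 = 0.096230 + 0.918506 = 1.014736.
Q̄ = (S₀/π) × [bracket] = (1361/π) × 1.014736 = 439.6 W/m².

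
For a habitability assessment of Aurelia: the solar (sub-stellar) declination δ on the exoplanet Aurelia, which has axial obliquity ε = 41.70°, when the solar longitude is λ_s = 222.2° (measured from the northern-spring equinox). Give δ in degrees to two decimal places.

δ = -26.54°

sin δ = sin ε · sin λ_s = sin 41.70° × sin 222.2° = -0.446849.
δ = arcsin(-0.446849) = -26.54°.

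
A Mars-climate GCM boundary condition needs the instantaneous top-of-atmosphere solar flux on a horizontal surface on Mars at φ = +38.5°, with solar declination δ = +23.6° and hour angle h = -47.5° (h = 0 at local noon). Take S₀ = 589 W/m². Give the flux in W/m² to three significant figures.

cos θ_z = sin φ sin δ + cos φ cos δ cos h = 0.249223 + 0.484502 = 0.733725.
Flux = S₀ · cos θ_z = 589 × 0.733725 = 432.2 W/m².

432 W/m²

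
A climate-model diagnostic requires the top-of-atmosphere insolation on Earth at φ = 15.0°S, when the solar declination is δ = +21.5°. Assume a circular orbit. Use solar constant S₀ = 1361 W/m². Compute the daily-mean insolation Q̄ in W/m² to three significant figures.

cos H₀ = −tan(-15.0°) tan(+21.500°) = 0.1055, H₀ = 1.4651 rad.
Bracket: H₀ sin φ sin δ + cos φ cos δ sin H₀ = 1.4651×-0.25882×0.36650 + 0.96593×0.93042×0.99441 = -0.138976 + 0.893697 = 0.754721.
Q̄ = (S₀/π) × [bracket] = (1361/π) × 0.754721 = 327.0 W/m².

Q̄ ≈ 327 W/m²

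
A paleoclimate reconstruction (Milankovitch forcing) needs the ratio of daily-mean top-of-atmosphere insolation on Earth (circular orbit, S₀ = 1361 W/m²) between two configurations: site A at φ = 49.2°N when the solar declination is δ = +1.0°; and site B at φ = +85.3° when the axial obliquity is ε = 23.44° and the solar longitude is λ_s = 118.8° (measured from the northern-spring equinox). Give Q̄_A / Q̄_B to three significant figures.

— Configuration A (φ=+49.2°):
cos H₀ = −tan(+49.2°) tan(+1.000°) = -0.0202, H₀ = 1.5910 rad.
Bracket: H₀ sin φ sin δ + cos φ cos δ sin H₀ = 1.5910×0.75700×0.01745 + 0.65342×0.99985×0.99980 = 0.021017 + 0.653191 = 0.674208.
Q̄ = (S₀/π) × [bracket] = (1361/π) × 0.674208 = 292.08 W/m².
— Configuration B (φ=+85.3°):
Solar declination: sin δ = sin ε · sin λ_s = sin 23.44° × sin 118.8° = 0.34858, so δ = +20.401°.
cos H₀ = −tan(+85.3°) tan(+20.401°) = -4.5237 ≤ −1 ⇒ polar day, H₀ = π.
Bracket: H₀ sin φ sin δ + cos φ cos δ sin H₀ = 3.1416×0.99664×0.34858 + 0.08194×0.93728×0.00000 = 1.091419 + 0.000000 = 1.091419.
Q̄ = (S₀/π) × [bracket] = (1361/π) × 1.091419 = 472.82 W/m².
Ratio Q̄_A / Q̄_B = 292.08 / 472.82 = 0.6177.

Q̄_A / Q̄_B ≈ 0.618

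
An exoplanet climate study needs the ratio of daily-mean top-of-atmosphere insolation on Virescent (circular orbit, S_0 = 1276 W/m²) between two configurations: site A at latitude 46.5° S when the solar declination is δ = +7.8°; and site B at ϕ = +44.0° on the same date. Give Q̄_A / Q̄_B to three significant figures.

— Configuration A (ϕ=-46.5°):
cos h₀ = −tan(-46.5°) tan(+7.800°) = 0.1443, h₀ = 1.4259 rad.
Bracket: h₀ sin ϕ sin δ + cos ϕ cos δ sin h₀ = 1.4259×-0.72537×0.13572 + 0.68835×0.99075×0.98953 = -0.140376 + 0.674842 = 0.534466.
Q̄ = (S_0/π) × [bracket] = (1276/π) × 0.534466 = 217.08 W/m².
— Configuration B (ϕ=+44.0°):
cos h₀ = −tan(+44.0°) tan(+7.800°) = -0.1323, h₀ = 1.7035 rad.
Bracket: h₀ sin ϕ sin δ + cos ϕ cos δ sin h₀ = 1.7035×0.69466×0.13572 + 0.71934×0.99075×0.99121 = 0.160605 + 0.706422 = 0.867027.
Q̄ = (S_0/π) × [bracket] = (1276/π) × 0.867027 = 352.15 W/m².
Ratio Q̄_A / Q̄_B = 217.08 / 352.15 = 0.6164.

Q̄_A / Q̄_B ≈ 0.616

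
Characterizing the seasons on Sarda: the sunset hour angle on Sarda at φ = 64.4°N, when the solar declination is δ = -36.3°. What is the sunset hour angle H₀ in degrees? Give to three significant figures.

cos H₀ = −tan φ · tan δ = 1.5332 ≥ 1, so the host star never rises (polar night) and H₀ = 0.

H₀ = 0.00°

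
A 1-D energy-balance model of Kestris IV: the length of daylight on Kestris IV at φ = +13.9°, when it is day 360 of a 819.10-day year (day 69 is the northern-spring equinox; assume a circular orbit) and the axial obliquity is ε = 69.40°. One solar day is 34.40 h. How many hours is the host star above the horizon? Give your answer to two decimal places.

20.21 h

Solar longitude: λ_s = 360° × (360 − 69)/819.10 = 127.896°.
sin δ = sin 69.40° × sin 127.896° = 0.73867, so δ = +47.618°.
cos H₀ = −tan φ · tan δ = −tan(+13.9°) × tan(+47.618°) = -0.2712, so H₀ = 1.8454 rad = 105.74°.
Daylight = 2H₀/(2π) × 34.40 h = (1.8454/π) × 34.40 = 20.21 h.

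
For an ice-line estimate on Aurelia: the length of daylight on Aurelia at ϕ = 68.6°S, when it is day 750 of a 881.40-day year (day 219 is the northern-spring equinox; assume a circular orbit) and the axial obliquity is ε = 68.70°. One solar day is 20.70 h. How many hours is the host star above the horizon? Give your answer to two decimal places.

Solar longitude: L_s = 360° × (750 − 219)/881.40 = 216.882°.
sin δ = sin 68.70° × sin 216.882° = -0.55918, so δ = -33.999°.
Sunrise equation: cos h₀ = −tan ϕ · tan δ = -1.7211 ≤ −1, so the host star never sets (polar day) and h₀ = π.
Daylight = 2h₀/(2π) × 20.70 h = (3.1416/π) × 20.70 = 20.70 h.

20.70 h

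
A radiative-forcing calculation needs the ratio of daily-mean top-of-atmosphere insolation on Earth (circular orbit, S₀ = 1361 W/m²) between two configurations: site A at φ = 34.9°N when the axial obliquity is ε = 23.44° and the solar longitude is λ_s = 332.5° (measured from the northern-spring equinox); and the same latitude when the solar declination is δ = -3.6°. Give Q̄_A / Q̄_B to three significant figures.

Q̄_A / Q̄_B ≈ 0.849

— Configuration A (φ=+34.9°):
Solar declination: sin δ = sin ε · sin λ_s = sin 23.44° × sin 332.5° = -0.18368, so δ = -10.584°.
cos H₀ = −tan(+34.9°) tan(-10.584°) = 0.1304, H₀ = 1.4401 rad.
Bracket: H₀ sin φ sin δ + cos φ cos δ sin H₀ = 1.4401×0.57215×-0.18368 + 0.82015×0.98299×0.99147 = -0.151344 + 0.799322 = 0.647978.
Q̄ = (S₀/π) × [bracket] = (1361/π) × 0.647978 = 280.72 W/m².
— Configuration B (φ=+34.9°):
cos H₀ = −tan(+34.9°) tan(-3.600°) = 0.0439, H₀ = 1.5269 rad.
Bracket: H₀ sin φ sin δ + cos φ cos δ sin H₀ = 1.5269×0.57215×-0.06279 + 0.82015×0.99803×0.99904 = -0.054854 + 0.817749 = 0.762895.
Q̄ = (S₀/π) × [bracket] = (1361/π) × 0.762895 = 330.50 W/m².
Ratio Q̄_A / Q̄_B = 280.72 / 330.50 = 0.8494.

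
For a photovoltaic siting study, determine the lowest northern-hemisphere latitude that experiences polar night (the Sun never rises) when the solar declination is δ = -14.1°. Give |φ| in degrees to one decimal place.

|φ| = 75.9°

Polar night requires cos H₀ = −tan φ tan δ ≥ 1, i.e. tan φ tan δ ≤ −1.
The boundary is |tan φ| · |tan δ| = 1, so |φ| = 90° − |δ| = 90° − 14.1° = 75.9° in the northern hemisphere.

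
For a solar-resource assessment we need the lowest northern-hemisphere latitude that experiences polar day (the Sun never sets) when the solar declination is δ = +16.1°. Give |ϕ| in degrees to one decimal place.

Polar day requires cos h₀ = −tan ϕ tan δ ≤ −1, i.e. tan ϕ tan δ ≥ 1.
The boundary is |tan ϕ| · |tan δ| = 1, so |ϕ| = 90° − |δ| = 90° − 16.1° = 73.9° in the northern hemisphere.

|ϕ| = 73.9°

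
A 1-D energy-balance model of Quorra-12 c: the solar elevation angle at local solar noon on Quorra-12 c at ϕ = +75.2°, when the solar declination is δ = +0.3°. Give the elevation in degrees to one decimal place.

15.1°

At local noon the hour angle is zero, so the zenith angle equals |ϕ − δ| = |+75.2° − (+0.300°)| = 74.900°.
Elevation = 90° − 74.900° = 15.1°.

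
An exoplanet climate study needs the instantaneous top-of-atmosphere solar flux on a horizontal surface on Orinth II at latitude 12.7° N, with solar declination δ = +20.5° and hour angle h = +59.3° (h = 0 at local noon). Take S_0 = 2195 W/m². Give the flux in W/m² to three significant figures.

1.19e+03 W/m²

cos θ_z = sin ϕ sin δ + cos ϕ cos δ cos h = 0.076992 + 0.466512 = 0.543504.
Flux = S_0 · cos θ_z = 2195 × 0.543504 = 1193 W/m².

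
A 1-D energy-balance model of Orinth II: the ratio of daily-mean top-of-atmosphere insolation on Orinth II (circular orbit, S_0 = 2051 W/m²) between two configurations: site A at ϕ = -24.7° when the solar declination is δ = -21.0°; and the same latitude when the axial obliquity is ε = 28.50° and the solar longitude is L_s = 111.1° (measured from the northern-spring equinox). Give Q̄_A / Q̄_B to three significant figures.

Q̄_A / Q̄_B ≈ 2.02

— Configuration A (ϕ=-24.7°):
cos h₀ = −tan(-24.7°) tan(-21.000°) = -0.1766, h₀ = 1.7483 rad.
Bracket: h₀ sin ϕ sin δ + cos ϕ cos δ sin h₀ = 1.7483×-0.41787×-0.35837 + 0.90851×0.93358×0.98429 = 0.261812 + 0.834842 = 1.096654.
Q̄ = (S_0/π) × [bracket] = (2051/π) × 1.096654 = 715.95 W/m².
— Configuration B (ϕ=-24.7°):
Solar declination: sin δ = sin ε · sin L_s = sin 28.50° × sin 111.1° = 0.44517, so δ = +26.434°.
cos h₀ = −tan(-24.7°) tan(+26.434°) = 0.2287, h₀ = 1.3401 rad.
Bracket: h₀ sin ϕ sin δ + cos ϕ cos δ sin h₀ = 1.3401×-0.41787×0.44517 + 0.90851×0.89545×0.97351 = -0.249290 + 0.791975 = 0.542685.
Q̄ = (S_0/π) × [bracket] = (2051/π) × 0.542685 = 354.29 W/m².
Ratio Q̄_A / Q̄_B = 715.95 / 354.29 = 2.021.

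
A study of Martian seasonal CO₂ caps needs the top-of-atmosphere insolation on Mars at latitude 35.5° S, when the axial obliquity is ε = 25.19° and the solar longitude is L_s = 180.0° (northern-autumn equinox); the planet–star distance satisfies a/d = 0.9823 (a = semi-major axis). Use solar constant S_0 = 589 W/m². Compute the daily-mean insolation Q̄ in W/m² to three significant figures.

Q̄ ≈ 147 W/m²

Solar declination: sin δ = sin ε · sin L_s = sin 25.19° × sin 180.0° = 0.00000, so δ = +0.000°.
cos h₀ = −tan(-35.5°) tan(+0.000°) = 0.0000, h₀ = 1.5708 rad.
Bracket: h₀ sin ϕ sin δ + cos ϕ cos δ sin h₀ = 1.5708×-0.58070×0.00000 + 0.81412×1.00000×1.00000 = -0.000000 + 0.814120 = 0.814120.
Inverse-square distance factor (a/d)² = 0.9823² = 0.964913.
Q̄ = (S_0/π) × 0.964913 × [bracket] = (589/π) × 0.964913 × 0.814120 = 147.3 W/m².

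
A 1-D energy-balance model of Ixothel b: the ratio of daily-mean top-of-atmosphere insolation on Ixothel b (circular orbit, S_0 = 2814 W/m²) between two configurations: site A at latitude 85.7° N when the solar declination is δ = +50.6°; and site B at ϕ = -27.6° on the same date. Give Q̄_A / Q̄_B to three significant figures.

Q̄_A / Q̄_B ≈ 20.4

— Configuration A (ϕ=+85.7°):
cos h₀ = −tan(+85.7°) tan(+50.600°) = -16.1912 ≤ −1 ⇒ polar day, h₀ = π.
Bracket: h₀ sin ϕ sin δ + cos ϕ cos δ sin h₀ = 3.1416×0.99719×0.77273 + 0.07498×0.63473×0.00000 = 2.420787 + 0.000000 = 2.420787.
Q̄ = (S_0/π) × [bracket] = (2814/π) × 2.420787 = 2168.4 W/m².
— Configuration B (ϕ=-27.6°):
cos h₀ = −tan(-27.6°) tan(+50.600°) = 0.6365, h₀ = 0.8809 rad.
Bracket: h₀ sin ϕ sin δ + cos ϕ cos δ sin h₀ = 0.8809×-0.46330×0.77273 + 0.88620×0.63473×0.77132 = -0.315367 + 0.433866 = 0.118499.
Q̄ = (S_0/π) × [bracket] = (2814/π) × 0.118499 = 106.14 W/m².
Ratio Q̄_A / Q̄_B = 2168.4 / 106.14 = 20.43.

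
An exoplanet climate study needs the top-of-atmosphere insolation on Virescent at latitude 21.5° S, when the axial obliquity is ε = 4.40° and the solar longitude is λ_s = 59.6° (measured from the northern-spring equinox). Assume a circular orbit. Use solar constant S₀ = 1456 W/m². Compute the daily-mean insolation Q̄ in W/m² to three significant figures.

Solar declination: sin δ = sin ε · sin λ_s = sin 4.40° × sin 59.6° = 0.06617, so δ = +3.794°.
cos H₀ = −tan(-21.5°) tan(+3.794°) = 0.0261, H₀ = 1.5447 rad.
Bracket: H₀ sin φ sin δ + cos φ cos δ sin H₀ = 1.5447×-0.36650×0.06617 + 0.93042×0.99781×0.99966 = -0.037461 + 0.928067 = 0.890606.
Q̄ = (S₀/π) × [bracket] = (1456/π) × 0.890606 = 412.8 W/m².

Q̄ ≈ 413 W/m²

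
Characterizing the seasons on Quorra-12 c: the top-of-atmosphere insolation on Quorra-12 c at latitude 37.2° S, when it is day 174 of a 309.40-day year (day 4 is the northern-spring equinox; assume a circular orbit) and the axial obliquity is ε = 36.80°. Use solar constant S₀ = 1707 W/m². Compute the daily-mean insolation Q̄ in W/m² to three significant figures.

Solar longitude: λ_s = 360° × (174 − 4)/309.40 = 197.802°.
sin δ = sin 36.80° × sin 197.802° = -0.18314, so δ = -10.553°.
cos H₀ = −tan(-37.2°) tan(-10.553°) = -0.1414, H₀ = 1.7127 rad.
Bracket: H₀ sin φ sin δ + cos φ cos δ sin H₀ = 1.7127×-0.60460×-0.18314 + 0.79653×0.98309×0.98995 = 0.189641 + 0.775191 = 0.964832.
Q̄ = (S₀/π) × [bracket] = (1707/π) × 0.964832 = 524.2 W/m².

Q̄ ≈ 524 W/m²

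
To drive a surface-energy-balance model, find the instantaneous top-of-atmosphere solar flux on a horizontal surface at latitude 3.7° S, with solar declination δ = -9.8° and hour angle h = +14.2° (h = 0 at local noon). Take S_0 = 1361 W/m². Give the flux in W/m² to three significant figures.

cos θ_z = sin ϕ sin δ + cos ϕ cos δ cos h = 0.010984 + 0.953308 = 0.964292.
Flux = S_0 · cos θ_z = 1361 × 0.964292 = 1312 W/m².

1.31e+03 W/m²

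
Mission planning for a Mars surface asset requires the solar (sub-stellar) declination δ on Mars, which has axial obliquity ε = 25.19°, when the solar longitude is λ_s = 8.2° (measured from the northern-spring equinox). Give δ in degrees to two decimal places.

δ = +3.48°

sin δ = sin ε · sin λ_s = sin 25.19° × sin 8.2° = 0.060706.
δ = arcsin(0.060706) = +3.48°.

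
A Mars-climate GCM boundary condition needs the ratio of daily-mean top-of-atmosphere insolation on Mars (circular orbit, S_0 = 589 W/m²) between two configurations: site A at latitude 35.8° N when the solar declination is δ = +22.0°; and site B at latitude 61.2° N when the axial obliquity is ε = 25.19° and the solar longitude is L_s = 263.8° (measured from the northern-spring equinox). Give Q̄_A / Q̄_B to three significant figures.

— Configuration A (ϕ=+35.8°):
cos h₀ = −tan(+35.8°) tan(+22.000°) = -0.2914, h₀ = 1.8665 rad.
Bracket: h₀ sin ϕ sin δ + cos ϕ cos δ sin h₀ = 1.8665×0.58496×0.37461 + 0.81106×0.92718×0.95660 = 0.409010 + 0.719362 = 1.128372.
Q̄ = (S_0/π) × [bracket] = (589/π) × 1.128372 = 211.55 W/m².
— Configuration B (ϕ=+61.2°):
Solar declination: sin δ = sin ε · sin L_s = sin 25.19° × sin 263.8° = -0.42313, so δ = -25.032°.
cos h₀ = −tan(+61.2°) tan(-25.032°) = 0.8495, h₀ = 0.5558 rad.
Bracket: h₀ sin ϕ sin δ + cos ϕ cos δ sin h₀ = 0.5558×0.87631×-0.42313 + 0.48175×0.90607×0.52764 = -0.206087 + 0.230314 = 0.024227.
Q̄ = (S_0/π) × [bracket] = (589/π) × 0.024227 = 4.5422 W/m².
Ratio Q̄_A / Q̄_B = 211.55 / 4.5422 = 46.57.

Q̄_A / Q̄_B ≈ 46.6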